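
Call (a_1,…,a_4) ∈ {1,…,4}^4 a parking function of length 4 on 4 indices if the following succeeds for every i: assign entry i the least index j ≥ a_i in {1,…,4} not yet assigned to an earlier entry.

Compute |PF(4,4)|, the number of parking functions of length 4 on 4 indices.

Count = 1·5^3 = 1 · 125 = 125 (Konheim–Weiss)
Check (2,2,1,2) → sorted (1,2,2,2): b_i ≤ i ∀i, a PF.

125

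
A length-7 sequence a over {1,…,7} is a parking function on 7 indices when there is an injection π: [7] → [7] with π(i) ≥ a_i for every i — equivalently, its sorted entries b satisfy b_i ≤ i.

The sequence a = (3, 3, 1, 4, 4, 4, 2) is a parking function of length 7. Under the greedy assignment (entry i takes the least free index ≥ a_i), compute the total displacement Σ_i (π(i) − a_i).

7

Σπ = 7·8/2 = 28 (π permutes [7]); Σa = 3+3+1+4+4+4+2 = 21; disp = 28−21 = 7.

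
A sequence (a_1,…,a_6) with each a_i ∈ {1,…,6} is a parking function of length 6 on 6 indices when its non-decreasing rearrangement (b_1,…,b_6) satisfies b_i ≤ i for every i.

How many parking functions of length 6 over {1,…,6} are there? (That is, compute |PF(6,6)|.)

Count = (7−6)·7^(6−1) = 1·16807 = 16807 (Pollak)
E.g. (2,6,4,4,2,1) → sorted (1,2,2,4,4,6): b_i ≤ i ∀i, a PF.

16807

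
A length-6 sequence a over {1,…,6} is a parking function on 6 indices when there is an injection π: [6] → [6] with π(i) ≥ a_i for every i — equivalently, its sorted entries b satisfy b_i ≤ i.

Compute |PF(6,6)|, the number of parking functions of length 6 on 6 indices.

Count = (7−6)·7^(6−1) = 1·16807 = 16807 (Konheim–Weiss)
One tuple (1,3,6,1,5,1) → sorted (1,1,1,3,5,6): b_i ≤ i ∀i, a PF.

16807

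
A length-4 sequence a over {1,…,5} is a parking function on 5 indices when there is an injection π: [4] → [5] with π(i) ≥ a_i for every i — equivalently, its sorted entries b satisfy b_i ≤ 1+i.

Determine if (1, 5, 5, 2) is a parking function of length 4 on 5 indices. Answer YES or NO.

Sorted: b = (1, 2, 5, 5).
  b_1=1 ≤ 2
  b_2=2 ≤ 3
  b_3=5 > 4
  fails at i=3 ⇒ NO

NO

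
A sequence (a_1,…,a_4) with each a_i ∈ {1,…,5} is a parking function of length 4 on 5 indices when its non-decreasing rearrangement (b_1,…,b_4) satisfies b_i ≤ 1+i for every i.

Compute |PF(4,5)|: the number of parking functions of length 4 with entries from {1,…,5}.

|PF(4,5)| = 2·6^3 = 2 · 216 = 432 (Pollak)
Example (4,5,3,1) → sorted (1,3,4,5): b_i ≤ 1+i ∀i, a PF.

432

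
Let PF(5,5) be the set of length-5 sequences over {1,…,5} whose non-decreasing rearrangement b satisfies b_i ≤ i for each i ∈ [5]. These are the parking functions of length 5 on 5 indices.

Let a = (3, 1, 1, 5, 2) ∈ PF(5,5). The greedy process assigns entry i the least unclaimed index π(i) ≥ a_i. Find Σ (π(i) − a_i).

Σπ = 5·6/2 = 15 (π permutes [5]); Σa = 3+1+1+5+2 = 12; disp = 15−12 = 3.

3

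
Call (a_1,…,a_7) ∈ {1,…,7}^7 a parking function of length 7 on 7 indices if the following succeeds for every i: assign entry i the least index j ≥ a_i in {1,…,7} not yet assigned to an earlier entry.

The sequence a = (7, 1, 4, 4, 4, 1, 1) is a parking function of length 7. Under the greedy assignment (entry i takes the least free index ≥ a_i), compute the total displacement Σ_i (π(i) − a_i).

6

Σπ(i) = 1+…+7 = 28; Σa = 7+1+4+4+4+1+1 = 22; disp = 28−22 = 6.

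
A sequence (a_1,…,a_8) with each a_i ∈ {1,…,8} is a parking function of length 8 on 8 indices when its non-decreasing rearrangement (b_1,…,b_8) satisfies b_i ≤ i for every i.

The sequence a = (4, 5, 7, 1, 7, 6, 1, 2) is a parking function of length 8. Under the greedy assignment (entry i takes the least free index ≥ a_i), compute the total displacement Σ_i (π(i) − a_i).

3

Σπ = 8·9/2 = 36 (π permutes [8]); Σa = 4+5+7+1+7+6+1+2 = 33; disp = 36−33 = 3.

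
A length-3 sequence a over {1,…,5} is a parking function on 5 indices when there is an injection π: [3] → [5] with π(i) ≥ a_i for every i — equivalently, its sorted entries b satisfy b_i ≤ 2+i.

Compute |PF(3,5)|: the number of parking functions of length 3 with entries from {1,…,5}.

#PF = (6−3)·6^(3−1) = 3 · 36 = 108 (Konheim–Weiss)
E.g. (1,5,3) → sorted (1,3,5): b_i ≤ 2+i ∀i, a PF.

108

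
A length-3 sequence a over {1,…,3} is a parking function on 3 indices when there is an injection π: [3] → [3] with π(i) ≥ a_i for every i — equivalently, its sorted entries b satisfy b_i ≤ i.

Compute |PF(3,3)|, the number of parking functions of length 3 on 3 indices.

16

#PF = (4−3)·4^(3−1) = 1·16 = 16 [KW]
One tuple (3,2,1) → sorted (1,2,3): b_i ≤ i ∀i, a PF.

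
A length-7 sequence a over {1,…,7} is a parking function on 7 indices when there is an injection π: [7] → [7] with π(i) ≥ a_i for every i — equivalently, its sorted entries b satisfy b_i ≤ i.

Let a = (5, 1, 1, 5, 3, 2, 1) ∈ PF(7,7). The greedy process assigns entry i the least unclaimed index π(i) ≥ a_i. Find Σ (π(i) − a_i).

10

Σπ(i) = 1+…+7 = 28; Σa = 5+1+1+5+3+2+1 = 18; disp = 28−18 = 10.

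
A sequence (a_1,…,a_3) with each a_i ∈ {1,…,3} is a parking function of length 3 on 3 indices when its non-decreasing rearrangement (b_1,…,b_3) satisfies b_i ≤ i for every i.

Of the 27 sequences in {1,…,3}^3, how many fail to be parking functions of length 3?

11

#PF = (3+1−3)·(3+1)^{3−1} = 1×16 = 16
One tuple (2,3,2) → sorted (2,2,3): b_1=2>1, not a PF.
So 27 − 16 = 11 fail.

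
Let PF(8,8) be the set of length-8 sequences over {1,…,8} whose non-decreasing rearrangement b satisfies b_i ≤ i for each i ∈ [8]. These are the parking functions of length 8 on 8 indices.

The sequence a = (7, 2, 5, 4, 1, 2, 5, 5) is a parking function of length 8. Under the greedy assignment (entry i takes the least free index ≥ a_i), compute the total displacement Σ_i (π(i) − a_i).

Σπ = 36 ({1..8} each once); Σa = 7+2+5+4+1+2+5+5 = 31; disp = 36−31 = 5.

5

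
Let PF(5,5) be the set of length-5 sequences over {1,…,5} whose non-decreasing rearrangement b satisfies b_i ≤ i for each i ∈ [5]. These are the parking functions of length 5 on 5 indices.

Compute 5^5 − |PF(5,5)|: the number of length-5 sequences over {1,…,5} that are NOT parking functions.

1829

|PF(5,5)| = 1·6^4 = 1·1296 = 1296
Example (3,3,5,4,4) → sorted (3,3,4,4,5): b_1=3>1, not a PF.
Total 3125; non-PF = 3125−1296 = 1829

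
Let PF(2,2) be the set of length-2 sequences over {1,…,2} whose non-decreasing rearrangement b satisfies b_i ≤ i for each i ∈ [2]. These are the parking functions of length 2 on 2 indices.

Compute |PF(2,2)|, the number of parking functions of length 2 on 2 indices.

Count = (3−2)·3^(2−1) = 1 · 3 = 3 (Konheim–Weiss)
Check (2,1) → sorted (1,2): b_i ≤ i ∀i, a PF.

3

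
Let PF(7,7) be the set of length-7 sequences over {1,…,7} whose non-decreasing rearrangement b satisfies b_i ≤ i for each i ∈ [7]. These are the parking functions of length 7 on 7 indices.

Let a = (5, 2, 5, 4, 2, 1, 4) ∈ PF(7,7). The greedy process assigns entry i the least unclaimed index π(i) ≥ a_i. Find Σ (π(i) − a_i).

Σπ = 28 ({1..7} each once); Σa = 5+2+5+4+2+1+4 = 23; disp = 28−23 = 5.

5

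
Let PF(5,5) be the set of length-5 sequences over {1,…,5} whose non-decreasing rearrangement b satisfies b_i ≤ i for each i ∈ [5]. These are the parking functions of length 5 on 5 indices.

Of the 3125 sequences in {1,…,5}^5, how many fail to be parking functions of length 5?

1829

Count = (5+1−5)·(5+1)^{5−1} = 1·1296 = 1296
One tuple (5,2,2,5,4) → sorted (2,2,4,5,5): b_1=2>1, not a PF.
Total 3125; non-PF = 3125−1296 = 1829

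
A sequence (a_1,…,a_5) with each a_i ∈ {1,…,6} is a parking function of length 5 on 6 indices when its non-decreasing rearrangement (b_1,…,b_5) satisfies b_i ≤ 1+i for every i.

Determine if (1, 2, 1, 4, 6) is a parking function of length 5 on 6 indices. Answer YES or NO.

Order a: b = (1, 1, 2, 4, 6).
  b_1=1 ≤ 2
  b_2=1 ≤ 3
  b_3=2 ≤ 4
  b_4=4 ≤ 5
  b_5=6 ≤ 6
All bounds hold ⇒ YES

YES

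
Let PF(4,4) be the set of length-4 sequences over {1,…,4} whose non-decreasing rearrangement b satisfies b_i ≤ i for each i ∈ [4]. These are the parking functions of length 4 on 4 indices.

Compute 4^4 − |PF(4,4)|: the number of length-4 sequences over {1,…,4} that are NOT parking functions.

131

#PF = (4+1−4)·(4+1)^{4−1} = 1·125 = 125
Check (4,2,2,4) → sorted (2,2,4,4): b_1=2>1, not a PF.
4^4 − 125 = 256 − 125 = 131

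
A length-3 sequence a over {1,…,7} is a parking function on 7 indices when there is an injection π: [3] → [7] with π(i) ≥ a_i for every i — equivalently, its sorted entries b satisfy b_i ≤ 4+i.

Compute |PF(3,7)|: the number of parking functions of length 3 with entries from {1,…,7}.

|PF(3,7)| = (7−3+1)·(7+1)^(3−1) = 5×64 = 320 [KW]
One tuple (3,3,4) → sorted (3,3,4): b_i ≤ 4+i ∀i, a PF.

320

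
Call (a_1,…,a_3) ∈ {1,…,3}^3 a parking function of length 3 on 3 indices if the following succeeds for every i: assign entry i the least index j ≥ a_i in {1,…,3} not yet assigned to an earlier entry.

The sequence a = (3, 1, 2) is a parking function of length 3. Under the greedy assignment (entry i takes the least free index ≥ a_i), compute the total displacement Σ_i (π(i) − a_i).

Σπ = 6 ({1..3} each once); Σa = 3+1+2 = 6; disp = 6−6 = 0.

0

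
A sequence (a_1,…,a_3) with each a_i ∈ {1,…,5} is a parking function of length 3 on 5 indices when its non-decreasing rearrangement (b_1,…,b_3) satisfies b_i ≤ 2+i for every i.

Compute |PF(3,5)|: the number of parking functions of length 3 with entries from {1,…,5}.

#PF = 3·6^2 = 3×36 = 108
E.g. (1,3,2) → sorted (1,2,3): b_i ≤ 2+i ∀i, a PF.

108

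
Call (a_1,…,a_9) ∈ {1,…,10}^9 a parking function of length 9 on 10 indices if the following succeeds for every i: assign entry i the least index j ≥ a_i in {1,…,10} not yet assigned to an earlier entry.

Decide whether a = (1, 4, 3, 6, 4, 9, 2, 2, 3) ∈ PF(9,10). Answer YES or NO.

YES

Sorted: b = (1, 2, 2, 3, 3, 4, 4, 6, 9).
  b_1=1 ≤ 2
  b_2=2 ≤ 3
  b_3=2 ≤ 4
  b_4=3 ≤ 5
  b_5=3 ≤ 6
  b_6=4 ≤ 7
  b_7=4 ≤ 8
  b_8=6 ≤ 9
  b_9=9 ≤ 10
All bounds hold ⇒ YES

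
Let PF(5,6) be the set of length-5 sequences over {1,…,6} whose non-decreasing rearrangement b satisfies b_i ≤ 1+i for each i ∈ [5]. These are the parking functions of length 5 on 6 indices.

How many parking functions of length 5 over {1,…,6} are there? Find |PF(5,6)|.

|PF| = 2·7^4 = 2·2401 = 4802 (Konheim–Weiss)
Example (1,3,1,2,4) → sorted (1,1,2,3,4): b_i ≤ 1+i ∀i, a PF.

4802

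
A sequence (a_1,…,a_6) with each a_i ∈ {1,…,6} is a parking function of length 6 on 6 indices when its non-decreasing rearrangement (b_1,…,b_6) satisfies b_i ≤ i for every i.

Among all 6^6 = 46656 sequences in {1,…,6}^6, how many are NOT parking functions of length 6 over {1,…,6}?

#PF = 1·7^5 = 1×16807 = 16807 (Pollak)
E.g. (4,6,6,6,5,6) → sorted (4,5,6,6,6,6): b_1=4>1, not a PF.
Total 46656; non-PF = 46656−16807 = 29849

29849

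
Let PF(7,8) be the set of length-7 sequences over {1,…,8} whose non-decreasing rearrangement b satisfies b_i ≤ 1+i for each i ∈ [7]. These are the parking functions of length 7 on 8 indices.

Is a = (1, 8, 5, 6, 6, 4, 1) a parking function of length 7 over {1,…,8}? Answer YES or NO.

YES

Rearranged: b = (1, 1, 4, 5, 6, 6, 8).
  b_1=1 ≤ 2
  b_2=1 ≤ 3
  b_3=4 ≤ 4
  b_4=5 ≤ 5
  b_5=6 ≤ 6
  b_6=6 ≤ 7
  b_7=8 ≤ 8
All bounds hold ⇒ YES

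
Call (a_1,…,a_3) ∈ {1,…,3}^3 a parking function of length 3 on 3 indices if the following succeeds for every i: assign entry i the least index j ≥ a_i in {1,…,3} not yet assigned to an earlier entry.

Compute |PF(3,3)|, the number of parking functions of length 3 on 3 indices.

16

#PF = (3−3+1)·(3+1)^(3−1) = 1×16 = 16
Check (2,1,1) → sorted (1,1,2): b_i ≤ i ∀i, a PF.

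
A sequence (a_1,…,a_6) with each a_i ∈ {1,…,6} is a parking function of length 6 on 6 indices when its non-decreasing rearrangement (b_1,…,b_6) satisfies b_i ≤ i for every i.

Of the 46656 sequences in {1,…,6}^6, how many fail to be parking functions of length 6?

|PF| = (6+1−6)·(6+1)^{6−1} = 1×16807 = 16807 (Pollak)
E.g. (6,5,5,5,2,6) → sorted (2,5,5,5,6,6): b_1=2>1, not a PF.
Total 46656; non-PF = 46656−16807 = 29849

29849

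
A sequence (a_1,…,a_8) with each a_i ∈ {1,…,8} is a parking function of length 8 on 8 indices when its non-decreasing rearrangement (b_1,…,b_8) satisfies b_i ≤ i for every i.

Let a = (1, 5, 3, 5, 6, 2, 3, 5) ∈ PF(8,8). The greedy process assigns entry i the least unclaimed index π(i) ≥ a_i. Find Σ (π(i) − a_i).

Σπ = 36 ({1..8} each once); Σa = 1+5+3+5+6+2+3+5 = 30; disp = 36−30 = 6.

6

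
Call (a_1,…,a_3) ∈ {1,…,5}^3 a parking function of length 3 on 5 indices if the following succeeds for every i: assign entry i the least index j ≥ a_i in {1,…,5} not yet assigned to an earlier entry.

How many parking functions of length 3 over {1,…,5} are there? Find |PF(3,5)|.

Count = (6−3)·6^(3−1) = 3·36 = 108 [KW]
Check (2,5,1) → sorted (1,2,5): b_i ≤ 2+i ∀i, a PF.

108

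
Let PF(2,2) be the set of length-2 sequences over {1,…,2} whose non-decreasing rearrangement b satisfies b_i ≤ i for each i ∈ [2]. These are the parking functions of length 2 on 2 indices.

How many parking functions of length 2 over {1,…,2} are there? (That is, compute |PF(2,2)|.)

Count = (2−2+1)·(2+1)^(2−1) = 1 · 3 = 3 [KW]
Check (1,2) → sorted (1,2): b_i ≤ i ∀i, a PF.

3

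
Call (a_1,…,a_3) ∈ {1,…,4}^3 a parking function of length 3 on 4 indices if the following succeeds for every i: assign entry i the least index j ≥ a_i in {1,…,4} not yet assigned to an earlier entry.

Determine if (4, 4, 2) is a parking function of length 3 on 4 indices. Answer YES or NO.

NO

Sorted: b = (2, 4, 4).
  b_1=2 ≤ 2
  b_2=4 > 3
  fails at i=2 ⇒ NO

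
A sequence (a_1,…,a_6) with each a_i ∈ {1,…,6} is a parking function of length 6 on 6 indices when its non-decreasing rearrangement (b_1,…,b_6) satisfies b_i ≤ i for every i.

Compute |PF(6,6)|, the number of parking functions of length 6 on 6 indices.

16807

|PF| = 1·7^5 = 1·16807 = 16807 [KW]
One tuple (1,6,2,3,3,4) → sorted (1,2,3,3,4,6): b_i ≤ i ∀i, a PF.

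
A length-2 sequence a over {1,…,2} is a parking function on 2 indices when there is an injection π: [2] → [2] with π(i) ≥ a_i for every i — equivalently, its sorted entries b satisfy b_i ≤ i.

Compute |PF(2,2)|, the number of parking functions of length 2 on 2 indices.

#PF = (2+1−2)·(2+1)^{2−1} = 1 · 3 = 3 [KW]
Example (2,1) → sorted (1,2): b_i ≤ i ∀i, a PF.

3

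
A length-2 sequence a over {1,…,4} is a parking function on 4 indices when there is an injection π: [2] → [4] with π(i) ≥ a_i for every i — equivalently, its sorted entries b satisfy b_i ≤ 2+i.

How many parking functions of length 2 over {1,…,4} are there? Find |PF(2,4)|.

15

|PF| = 3·5^1 = 3 · 5 = 15 (Konheim–Weiss)
E.g. (2,4) → sorted (2,4): b_i ≤ 2+i ∀i, a PF.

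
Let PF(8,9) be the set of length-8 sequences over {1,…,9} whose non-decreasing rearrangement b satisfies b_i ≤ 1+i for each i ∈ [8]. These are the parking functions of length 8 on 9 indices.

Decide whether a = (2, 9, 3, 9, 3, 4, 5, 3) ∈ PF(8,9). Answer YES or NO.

NO

Order a: b = (2, 3, 3, 3, 4, 5, 9, 9).
  b_1=2 ≤ 2
  b_2=3 ≤ 3
  b_3=3 ≤ 4
  b_4=3 ≤ 5
  b_5=4 ≤ 6
  b_6=5 ≤ 7
  b_7=9 > 8
  fails at i=7 ⇒ NO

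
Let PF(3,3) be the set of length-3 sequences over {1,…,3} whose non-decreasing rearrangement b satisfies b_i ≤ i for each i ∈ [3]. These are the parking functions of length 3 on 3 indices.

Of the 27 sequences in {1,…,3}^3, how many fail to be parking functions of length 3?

11

|PF(3,3)| = (3+1−3)·(3+1)^{3−1} = 1·16 = 16 (Pollak)
Example (3,3,1) → sorted (1,3,3): b_2=3>2, not a PF.
3^3 − 16 = 27 − 16 = 11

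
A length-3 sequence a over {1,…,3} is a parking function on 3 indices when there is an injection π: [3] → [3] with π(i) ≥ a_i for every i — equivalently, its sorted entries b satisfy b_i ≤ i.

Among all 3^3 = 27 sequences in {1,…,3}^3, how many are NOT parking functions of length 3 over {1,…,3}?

Count = (3−3+1)·(3+1)^(3−1) = 1 · 16 = 16
Check (2,3,2) → sorted (2,2,3): b_1=2>1, not a PF.
Total 27; non-PF = 27−16 = 11

11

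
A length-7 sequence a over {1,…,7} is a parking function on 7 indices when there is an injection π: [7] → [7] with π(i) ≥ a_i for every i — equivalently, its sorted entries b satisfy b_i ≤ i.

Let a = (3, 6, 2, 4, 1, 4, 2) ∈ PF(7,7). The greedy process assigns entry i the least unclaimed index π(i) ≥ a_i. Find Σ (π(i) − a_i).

6

Σπ = 28 ({1..7} each once); Σa = 3+6+2+4+1+4+2 = 22; disp = 28−22 = 6.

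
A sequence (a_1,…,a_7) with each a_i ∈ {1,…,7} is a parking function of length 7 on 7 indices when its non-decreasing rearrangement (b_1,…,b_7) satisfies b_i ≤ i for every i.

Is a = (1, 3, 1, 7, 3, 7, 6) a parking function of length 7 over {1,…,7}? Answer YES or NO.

NO

Rearranged: b = (1, 1, 3, 3, 6, 7, 7).
  b_1=1 ≤ 1
  b_2=1 ≤ 2
  b_3=3 ≤ 3
  b_4=3 ≤ 4
  b_5=6 > 5
  fails at i=5 ⇒ NO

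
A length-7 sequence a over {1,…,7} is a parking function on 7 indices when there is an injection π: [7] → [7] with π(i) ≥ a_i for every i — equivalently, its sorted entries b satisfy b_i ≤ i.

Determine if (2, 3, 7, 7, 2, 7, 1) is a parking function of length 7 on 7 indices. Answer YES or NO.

Sorted: b = (1, 2, 2, 3, 7, 7, 7).
  b_1=1 ≤ 1
  b_2=2 ≤ 2
  b_3=2 ≤ 3
  b_4=3 ≤ 4
  b_5=7 > 5
  fails at i=5 ⇒ NO

NO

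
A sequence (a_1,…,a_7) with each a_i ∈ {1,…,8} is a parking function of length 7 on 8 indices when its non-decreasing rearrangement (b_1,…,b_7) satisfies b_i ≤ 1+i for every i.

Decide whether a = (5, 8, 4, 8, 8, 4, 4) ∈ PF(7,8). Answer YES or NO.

NO

Order a: b = (4, 4, 4, 5, 8, 8, 8).
  b_1=4 > 2
  fails at i=1 ⇒ NO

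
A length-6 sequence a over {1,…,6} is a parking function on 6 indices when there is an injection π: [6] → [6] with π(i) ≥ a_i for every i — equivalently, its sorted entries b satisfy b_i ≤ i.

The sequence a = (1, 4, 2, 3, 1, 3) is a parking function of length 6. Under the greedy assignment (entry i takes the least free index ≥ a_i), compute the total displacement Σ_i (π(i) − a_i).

Σπ(i) = 1+…+6 = 21; Σa = 1+4+2+3+1+3 = 14; disp = 21−14 = 7.

7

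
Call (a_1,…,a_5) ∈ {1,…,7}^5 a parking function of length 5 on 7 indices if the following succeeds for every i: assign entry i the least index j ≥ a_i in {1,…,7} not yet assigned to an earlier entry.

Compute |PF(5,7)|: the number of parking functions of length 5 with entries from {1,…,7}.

Count = (8−5)·8^(5−1) = 3·4096 = 12288 (Konheim–Weiss)
Example (2,2,4,2,6) → sorted (2,2,2,4,6): b_i ≤ 2+i ∀i, a PF.

12288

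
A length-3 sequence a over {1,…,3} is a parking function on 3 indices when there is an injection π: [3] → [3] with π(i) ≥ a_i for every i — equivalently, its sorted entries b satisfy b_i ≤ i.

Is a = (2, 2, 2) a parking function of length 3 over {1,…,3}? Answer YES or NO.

NO

Order a: b = (2, 2, 2).
  b_1=2 > 1
  fails at i=1 ⇒ NO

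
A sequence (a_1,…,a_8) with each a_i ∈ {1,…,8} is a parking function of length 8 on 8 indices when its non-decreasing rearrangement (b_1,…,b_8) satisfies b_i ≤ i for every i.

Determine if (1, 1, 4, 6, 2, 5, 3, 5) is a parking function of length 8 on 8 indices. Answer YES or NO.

YES

Sorted: b = (1, 1, 2, 3, 4, 5, 5, 6).
  b_1=1 ≤ 1
  b_2=1 ≤ 2
  b_3=2 ≤ 3
  b_4=3 ≤ 4
  b_5=4 ≤ 5
  b_6=5 ≤ 6
  b_7=5 ≤ 7
  b_8=6 ≤ 8
All bounds hold ⇒ YES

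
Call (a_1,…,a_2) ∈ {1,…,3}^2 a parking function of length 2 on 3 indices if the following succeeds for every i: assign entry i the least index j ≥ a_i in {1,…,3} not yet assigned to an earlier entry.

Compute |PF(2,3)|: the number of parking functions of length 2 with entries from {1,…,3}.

#PF = 2·4^1 = 2×4 = 8 [KW]
Check (2,1) → sorted (1,2): b_i ≤ 1+i ∀i, a PF.

8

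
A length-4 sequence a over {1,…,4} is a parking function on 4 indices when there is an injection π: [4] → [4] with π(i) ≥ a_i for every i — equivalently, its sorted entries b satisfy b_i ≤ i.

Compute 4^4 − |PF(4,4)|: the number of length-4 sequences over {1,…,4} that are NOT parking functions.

#PF = (5−4)·5^(4−1) = 1×125 = 125 (Pollak)
Example (3,4,4,4) → sorted (3,4,4,4): b_1=3>1, not a PF.
So 256 − 125 = 131 fail.

131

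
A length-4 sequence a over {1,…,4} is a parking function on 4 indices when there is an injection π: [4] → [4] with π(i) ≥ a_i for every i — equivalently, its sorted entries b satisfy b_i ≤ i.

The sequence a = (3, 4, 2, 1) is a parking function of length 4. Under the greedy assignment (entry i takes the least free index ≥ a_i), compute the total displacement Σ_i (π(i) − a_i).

0

Σπ(i) = 1+…+4 = 10; Σa = 3+4+2+1 = 10; disp = 10−10 = 0.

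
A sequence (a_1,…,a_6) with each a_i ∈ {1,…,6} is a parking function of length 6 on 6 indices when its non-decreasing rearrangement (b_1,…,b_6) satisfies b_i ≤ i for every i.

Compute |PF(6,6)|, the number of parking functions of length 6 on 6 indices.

16807

#PF = (7−6)·7^(6−1) = 1·16807 = 16807 [KW]
Check (1,1,2,2,3,6) → sorted (1,1,2,2,3,6): b_i ≤ i ∀i, a PF.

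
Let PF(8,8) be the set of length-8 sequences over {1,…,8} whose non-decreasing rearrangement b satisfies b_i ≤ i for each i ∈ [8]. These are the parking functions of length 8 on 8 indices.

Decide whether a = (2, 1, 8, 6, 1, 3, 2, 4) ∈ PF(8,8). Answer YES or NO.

YES

Order a: b = (1, 1, 2, 2, 3, 4, 6, 8).
  b_1=1 ≤ 1
  b_2=1 ≤ 2
  b_3=2 ≤ 3
  b_4=2 ≤ 4
  b_5=3 ≤ 5
  b_6=4 ≤ 6
  b_7=6 ≤ 7
  b_8=8 ≤ 8
All bounds hold ⇒ YES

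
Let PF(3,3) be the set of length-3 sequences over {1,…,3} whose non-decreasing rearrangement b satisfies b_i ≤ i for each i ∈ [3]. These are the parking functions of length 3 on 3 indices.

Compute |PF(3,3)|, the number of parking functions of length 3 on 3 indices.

16

Count = 1·4^2 = 1 · 16 = 16 [KW]
One tuple (2,2,1) → sorted (1,2,2): b_i ≤ i ∀i, a PF.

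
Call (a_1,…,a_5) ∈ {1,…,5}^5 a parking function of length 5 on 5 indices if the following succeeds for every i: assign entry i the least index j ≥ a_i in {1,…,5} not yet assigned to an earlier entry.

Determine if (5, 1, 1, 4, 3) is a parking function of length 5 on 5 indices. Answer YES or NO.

Order a: b = (1, 1, 3, 4, 5).
  b_1=1 ≤ 1
  b_2=1 ≤ 2
  b_3=3 ≤ 3
  b_4=4 ≤ 4
  b_5=5 ≤ 5
All bounds hold ⇒ YES

YES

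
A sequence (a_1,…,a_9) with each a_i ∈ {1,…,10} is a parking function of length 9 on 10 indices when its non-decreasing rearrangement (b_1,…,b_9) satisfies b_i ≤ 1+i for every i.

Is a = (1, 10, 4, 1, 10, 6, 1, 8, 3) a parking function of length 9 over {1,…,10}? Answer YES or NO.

Rearranged: b = (1, 1, 1, 3, 4, 6, 8, 10, 10).
  b_1=1 ≤ 2
  b_2=1 ≤ 3
  b_3=1 ≤ 4
  b_4=3 ≤ 5
  b_5=4 ≤ 6
  b_6=6 ≤ 7
  b_7=8 ≤ 8
  b_8=10 > 9
  fails at i=8 ⇒ NO

NO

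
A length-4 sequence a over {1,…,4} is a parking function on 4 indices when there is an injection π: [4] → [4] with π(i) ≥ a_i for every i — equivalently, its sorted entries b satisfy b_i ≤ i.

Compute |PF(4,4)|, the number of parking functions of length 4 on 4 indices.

#PF = 1·5^3 = 1·125 = 125
Example (1,1,4,2) → sorted (1,1,2,4): b_i ≤ i ∀i, a PF.

125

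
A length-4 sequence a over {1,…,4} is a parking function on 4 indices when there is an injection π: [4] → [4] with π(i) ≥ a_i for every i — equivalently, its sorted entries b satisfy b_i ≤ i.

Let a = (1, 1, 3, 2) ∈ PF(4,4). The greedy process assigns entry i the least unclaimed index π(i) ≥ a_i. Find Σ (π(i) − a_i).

3

Σπ = 10 ({1..4} each once); Σa = 1+1+3+2 = 7; disp = 10−7 = 3.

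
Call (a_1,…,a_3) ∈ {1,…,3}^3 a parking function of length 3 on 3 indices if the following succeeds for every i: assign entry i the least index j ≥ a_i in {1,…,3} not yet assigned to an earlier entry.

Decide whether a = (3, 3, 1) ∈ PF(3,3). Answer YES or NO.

Rearranged: b = (1, 3, 3).
  b_1=1 ≤ 1
  b_2=3 > 2
  fails at i=2 ⇒ NO

NO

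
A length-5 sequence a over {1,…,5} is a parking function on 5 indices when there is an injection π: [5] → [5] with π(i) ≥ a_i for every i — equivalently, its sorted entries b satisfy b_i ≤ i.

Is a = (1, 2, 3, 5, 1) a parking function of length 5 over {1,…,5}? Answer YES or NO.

YES

Sorted: b = (1, 1, 2, 3, 5).
  b_1=1 ≤ 1
  b_2=1 ≤ 2
  b_3=2 ≤ 3
  b_4=3 ≤ 4
  b_5=5 ≤ 5
All bounds hold ⇒ YES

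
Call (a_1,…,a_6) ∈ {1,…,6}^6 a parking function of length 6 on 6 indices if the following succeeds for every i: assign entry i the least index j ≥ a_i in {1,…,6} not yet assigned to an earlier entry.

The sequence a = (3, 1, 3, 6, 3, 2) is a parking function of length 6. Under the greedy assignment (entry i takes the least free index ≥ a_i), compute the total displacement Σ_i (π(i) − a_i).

Σπ = 21 ({1..6} each once); Σa = 3+1+3+6+3+2 = 18; disp = 21−18 = 3.

3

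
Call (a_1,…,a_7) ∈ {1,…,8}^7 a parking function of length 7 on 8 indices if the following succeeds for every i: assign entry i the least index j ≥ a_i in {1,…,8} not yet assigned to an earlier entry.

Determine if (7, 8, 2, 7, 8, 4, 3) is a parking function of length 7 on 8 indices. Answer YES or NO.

NO

Sorted: b = (2, 3, 4, 7, 7, 8, 8).
  b_1=2 ≤ 2
  b_2=3 ≤ 3
  b_3=4 ≤ 4
  b_4=7 > 5
  fails at i=4 ⇒ NO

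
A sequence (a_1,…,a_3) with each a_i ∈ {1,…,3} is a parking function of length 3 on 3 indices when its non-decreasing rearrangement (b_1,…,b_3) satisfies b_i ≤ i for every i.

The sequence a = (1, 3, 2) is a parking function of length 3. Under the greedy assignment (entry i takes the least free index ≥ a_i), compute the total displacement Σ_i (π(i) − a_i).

Σπ(i) = 1+…+3 = 6; Σa = 1+3+2 = 6; disp = 6−6 = 0.

0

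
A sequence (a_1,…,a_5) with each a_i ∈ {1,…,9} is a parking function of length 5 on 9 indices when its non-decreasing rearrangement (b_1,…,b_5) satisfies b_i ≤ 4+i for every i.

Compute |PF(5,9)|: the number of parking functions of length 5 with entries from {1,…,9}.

|PF| = (9−5+1)·(9+1)^(5−1) = 5×10000 = 50000 [KW]
E.g. (7,8,9,4,1) → sorted (1,4,7,8,9): b_i ≤ 4+i ∀i, a PF.

50000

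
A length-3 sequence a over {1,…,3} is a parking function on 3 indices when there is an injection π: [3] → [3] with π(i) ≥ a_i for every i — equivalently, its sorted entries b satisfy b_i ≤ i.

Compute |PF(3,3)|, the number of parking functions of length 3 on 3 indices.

16

|PF| = 1·4^2 = 1 · 16 = 16
One tuple (1,1,3) → sorted (1,1,3): b_i ≤ i ∀i, a PF.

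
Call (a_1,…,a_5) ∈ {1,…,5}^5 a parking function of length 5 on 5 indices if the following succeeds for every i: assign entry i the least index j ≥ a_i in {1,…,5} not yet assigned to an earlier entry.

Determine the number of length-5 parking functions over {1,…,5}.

|PF(5,5)| = 1·6^4 = 1·1296 = 1296 (Konheim–Weiss)
Example (4,1,1,2,3) → sorted (1,1,2,3,4): b_i ≤ i ∀i, a PF.

1296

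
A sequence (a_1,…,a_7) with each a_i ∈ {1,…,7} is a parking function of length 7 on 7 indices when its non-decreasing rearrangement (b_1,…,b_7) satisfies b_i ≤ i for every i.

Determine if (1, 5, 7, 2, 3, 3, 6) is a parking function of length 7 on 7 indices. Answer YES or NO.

YES

Rearranged: b = (1, 2, 3, 3, 5, 6, 7).
  b_1=1 ≤ 1
  b_2=2 ≤ 2
  b_3=3 ≤ 3
  b_4=3 ≤ 4
  b_5=5 ≤ 5
  b_6=6 ≤ 6
  b_7=7 ≤ 7
All bounds hold ⇒ YES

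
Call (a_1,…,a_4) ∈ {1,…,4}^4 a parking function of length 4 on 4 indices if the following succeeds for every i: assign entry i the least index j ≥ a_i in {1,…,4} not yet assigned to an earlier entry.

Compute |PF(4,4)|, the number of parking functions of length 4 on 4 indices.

125

#PF = 1·5^3 = 1·125 = 125 (Konheim–Weiss)
Example (1,1,4,3) → sorted (1,1,3,4): b_i ≤ i ∀i, a PF.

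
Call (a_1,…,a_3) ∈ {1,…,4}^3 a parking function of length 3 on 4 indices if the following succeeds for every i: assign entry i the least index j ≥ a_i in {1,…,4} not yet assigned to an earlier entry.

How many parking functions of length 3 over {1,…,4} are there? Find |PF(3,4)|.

Count = 2·5^2 = 2 · 25 = 50 (Konheim–Weiss)
Check (2,3,4) → sorted (2,3,4): b_i ≤ 1+i ∀i, a PF.

50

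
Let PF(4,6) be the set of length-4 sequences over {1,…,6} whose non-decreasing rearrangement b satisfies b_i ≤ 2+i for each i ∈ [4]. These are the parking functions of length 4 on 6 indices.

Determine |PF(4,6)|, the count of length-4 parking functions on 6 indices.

|PF(4,6)| = (6−4+1)·(6+1)^(4−1) = 3 · 343 = 1029 (Konheim–Weiss)
Example (1,4,2,4) → sorted (1,2,4,4): b_i ≤ 2+i ∀i, a PF.

1029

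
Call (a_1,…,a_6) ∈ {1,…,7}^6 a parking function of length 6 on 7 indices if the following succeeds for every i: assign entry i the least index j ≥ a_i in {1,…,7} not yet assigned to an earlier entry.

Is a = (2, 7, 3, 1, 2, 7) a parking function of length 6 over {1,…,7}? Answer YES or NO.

Order a: b = (1, 2, 2, 3, 7, 7).
  b_1=1 ≤ 2
  b_2=2 ≤ 3
  b_3=2 ≤ 4
  b_4=3 ≤ 5
  b_5=7 > 6
  fails at i=5 ⇒ NO

NO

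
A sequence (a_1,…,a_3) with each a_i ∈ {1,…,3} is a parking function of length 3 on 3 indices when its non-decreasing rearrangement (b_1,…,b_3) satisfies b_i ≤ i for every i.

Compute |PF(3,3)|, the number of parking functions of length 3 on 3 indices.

16

Count = (4−3)·4^(3−1) = 1×16 = 16 (Konheim–Weiss)
E.g. (1,2,1) → sorted (1,1,2): b_i ≤ i ∀i, a PF.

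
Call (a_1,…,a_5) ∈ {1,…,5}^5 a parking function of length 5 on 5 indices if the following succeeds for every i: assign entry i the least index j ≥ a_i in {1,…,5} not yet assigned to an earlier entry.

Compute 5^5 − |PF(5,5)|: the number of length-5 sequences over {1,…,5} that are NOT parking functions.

1829

|PF| = (5−5+1)·(5+1)^(5−1) = 1×1296 = 1296
Example (4,4,5,2,2) → sorted (2,2,4,4,5): b_1=2>1, not a PF.
So 3125 − 1296 = 1829 fail.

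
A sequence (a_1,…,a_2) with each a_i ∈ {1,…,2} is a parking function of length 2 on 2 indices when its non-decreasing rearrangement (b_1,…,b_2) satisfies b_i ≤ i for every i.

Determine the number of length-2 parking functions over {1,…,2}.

|PF(2,2)| = (2−2+1)·(2+1)^(2−1) = 1·3 = 3 (Konheim–Weiss)
One tuple (1,2) → sorted (1,2): b_i ≤ i ∀i, a PF.

3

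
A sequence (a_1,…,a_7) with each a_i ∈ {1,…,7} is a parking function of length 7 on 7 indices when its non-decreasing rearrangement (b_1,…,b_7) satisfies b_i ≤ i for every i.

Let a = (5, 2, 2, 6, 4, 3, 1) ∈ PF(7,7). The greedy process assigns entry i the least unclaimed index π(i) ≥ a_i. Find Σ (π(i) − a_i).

Σπ(i) = 1+…+7 = 28; Σa = 5+2+2+6+4+3+1 = 23; disp = 28−23 = 5.

5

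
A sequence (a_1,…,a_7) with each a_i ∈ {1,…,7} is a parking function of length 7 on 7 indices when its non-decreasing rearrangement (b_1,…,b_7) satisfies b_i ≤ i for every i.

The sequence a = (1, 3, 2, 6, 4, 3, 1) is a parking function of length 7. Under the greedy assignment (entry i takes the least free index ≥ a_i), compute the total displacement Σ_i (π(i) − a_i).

8

Σπ(i) = 1+…+7 = 28; Σa = 1+3+2+6+4+3+1 = 20; disp = 28−20 = 8.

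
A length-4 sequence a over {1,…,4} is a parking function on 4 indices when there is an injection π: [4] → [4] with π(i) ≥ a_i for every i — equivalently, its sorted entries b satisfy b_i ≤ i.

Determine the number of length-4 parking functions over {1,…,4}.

125

#PF = (4−4+1)·(4+1)^(4−1) = 1·125 = 125 [KW]
Example (2,1,4,2) → sorted (1,2,2,4): b_i ≤ i ∀i, a PF.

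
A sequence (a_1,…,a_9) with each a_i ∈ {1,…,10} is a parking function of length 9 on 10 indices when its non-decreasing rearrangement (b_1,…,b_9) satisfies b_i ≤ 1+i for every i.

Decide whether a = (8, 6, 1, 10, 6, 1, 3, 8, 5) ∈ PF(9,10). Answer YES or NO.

Rearranged: b = (1, 1, 3, 5, 6, 6, 8, 8, 10).
  b_1=1 ≤ 2
  b_2=1 ≤ 3
  b_3=3 ≤ 4
  b_4=5 ≤ 5
  b_5=6 ≤ 6
  b_6=6 ≤ 7
  b_7=8 ≤ 8
  b_8=8 ≤ 9
  b_9=10 ≤ 10
All bounds hold ⇒ YES

YES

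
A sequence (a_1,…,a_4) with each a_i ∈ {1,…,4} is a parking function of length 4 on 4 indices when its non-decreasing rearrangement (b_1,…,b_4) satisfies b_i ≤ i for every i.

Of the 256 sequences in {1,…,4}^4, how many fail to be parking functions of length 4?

131

Count = (4−4+1)·(4+1)^(4−1) = 1 · 125 = 125 (Konheim–Weiss)
Check (3,2,4,3) → sorted (2,3,3,4): b_1=2>1, not a PF.
So 256 − 125 = 131 fail.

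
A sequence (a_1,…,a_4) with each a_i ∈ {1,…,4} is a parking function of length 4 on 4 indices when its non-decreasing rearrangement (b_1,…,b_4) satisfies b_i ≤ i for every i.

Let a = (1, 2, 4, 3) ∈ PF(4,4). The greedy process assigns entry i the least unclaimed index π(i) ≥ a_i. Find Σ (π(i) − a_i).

Σπ = 10 ({1..4} each once); Σa = 1+2+4+3 = 10; disp = 10−10 = 0.

0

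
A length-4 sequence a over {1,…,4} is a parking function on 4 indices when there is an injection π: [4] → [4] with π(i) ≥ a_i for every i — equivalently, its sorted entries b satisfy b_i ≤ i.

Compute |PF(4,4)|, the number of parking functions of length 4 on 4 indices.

#PF = 1·5^3 = 1·125 = 125
One tuple (4,3,2,1) → sorted (1,2,3,4): b_i ≤ i ∀i, a PF.

125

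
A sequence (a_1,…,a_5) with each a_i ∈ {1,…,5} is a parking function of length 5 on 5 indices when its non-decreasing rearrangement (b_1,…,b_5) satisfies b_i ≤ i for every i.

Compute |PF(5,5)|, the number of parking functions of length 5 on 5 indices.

Count = (5−5+1)·(5+1)^(5−1) = 1·1296 = 1296 (Pollak)
One tuple (4,1,1,3,2) → sorted (1,1,2,3,4): b_i ≤ i ∀i, a PF.

1296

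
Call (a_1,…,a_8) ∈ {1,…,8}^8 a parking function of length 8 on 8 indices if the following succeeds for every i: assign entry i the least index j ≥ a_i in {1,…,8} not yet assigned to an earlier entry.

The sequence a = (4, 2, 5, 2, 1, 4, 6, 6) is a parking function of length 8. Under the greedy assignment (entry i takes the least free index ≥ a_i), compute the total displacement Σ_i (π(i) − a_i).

Σπ(i) = 1+…+8 = 36; Σa = 4+2+5+2+1+4+6+6 = 30; disp = 36−30 = 6.

6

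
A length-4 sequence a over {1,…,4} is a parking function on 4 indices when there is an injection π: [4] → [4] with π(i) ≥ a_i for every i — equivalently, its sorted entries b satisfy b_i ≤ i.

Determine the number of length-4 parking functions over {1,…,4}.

|PF| = (5−4)·5^(4−1) = 1 · 125 = 125 [KW]
Example (1,1,3,2) → sorted (1,1,2,3): b_i ≤ i ∀i, a PF.

125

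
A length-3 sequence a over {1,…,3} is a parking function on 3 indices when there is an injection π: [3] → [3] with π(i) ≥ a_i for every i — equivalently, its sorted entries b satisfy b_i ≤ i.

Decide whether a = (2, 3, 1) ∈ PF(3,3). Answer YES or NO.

Order a: b = (1, 2, 3).
  b_1=1 ≤ 1
  b_2=2 ≤ 2
  b_3=3 ≤ 3
All bounds hold ⇒ YES

YES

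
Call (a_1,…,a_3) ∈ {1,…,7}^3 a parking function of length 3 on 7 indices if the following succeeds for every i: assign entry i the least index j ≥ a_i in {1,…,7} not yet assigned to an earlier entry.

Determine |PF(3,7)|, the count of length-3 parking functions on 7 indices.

320

|PF| = (7−3+1)·(7+1)^(3−1) = 5×64 = 320 (Pollak)
One tuple (2,6,7) → sorted (2,6,7): b_i ≤ 4+i ∀i, a PF.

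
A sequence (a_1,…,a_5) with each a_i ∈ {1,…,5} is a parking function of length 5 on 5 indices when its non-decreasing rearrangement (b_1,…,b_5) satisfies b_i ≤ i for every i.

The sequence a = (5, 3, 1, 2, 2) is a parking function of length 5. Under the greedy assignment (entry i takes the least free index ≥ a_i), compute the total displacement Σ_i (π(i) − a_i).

2

Σπ(i) = 1+…+5 = 15; Σa = 5+3+1+2+2 = 13; disp = 15−13 = 2.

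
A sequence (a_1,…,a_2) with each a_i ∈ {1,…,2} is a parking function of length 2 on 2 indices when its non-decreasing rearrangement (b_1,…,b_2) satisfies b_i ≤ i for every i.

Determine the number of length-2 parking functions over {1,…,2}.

Count = (3−2)·3^(2−1) = 1 · 3 = 3 (Pollak)
Example (1,1) → sorted (1,1): b_i ≤ i ∀i, a PF.

3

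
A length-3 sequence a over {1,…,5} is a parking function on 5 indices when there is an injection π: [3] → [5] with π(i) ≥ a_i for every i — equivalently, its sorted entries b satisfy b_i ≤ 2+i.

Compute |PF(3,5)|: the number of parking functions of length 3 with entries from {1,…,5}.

Count = (5+1−3)·(5+1)^{3−1} = 3×36 = 108 [KW]
One tuple (1,5,1) → sorted (1,1,5): b_i ≤ 2+i ∀i, a PF.

108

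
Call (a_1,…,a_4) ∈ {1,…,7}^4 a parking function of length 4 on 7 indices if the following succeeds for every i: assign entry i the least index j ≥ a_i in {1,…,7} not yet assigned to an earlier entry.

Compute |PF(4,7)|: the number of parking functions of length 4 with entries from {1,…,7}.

Count = (7−4+1)·(7+1)^(4−1) = 4·512 = 2048 [KW]
One tuple (3,6,5,1) → sorted (1,3,5,6): b_i ≤ 3+i ∀i, a PF.

2048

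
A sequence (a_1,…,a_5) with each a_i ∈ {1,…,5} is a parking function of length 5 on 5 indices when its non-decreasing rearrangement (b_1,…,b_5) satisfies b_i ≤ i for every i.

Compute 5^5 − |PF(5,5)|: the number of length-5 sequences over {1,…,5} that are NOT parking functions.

Count = (6−5)·6^(5−1) = 1·1296 = 1296 (Konheim–Weiss)
E.g. (2,3,3,3,4) → sorted (2,3,3,3,4): b_1=2>1, not a PF.
5^5 − 1296 = 3125 − 1296 = 1829

1829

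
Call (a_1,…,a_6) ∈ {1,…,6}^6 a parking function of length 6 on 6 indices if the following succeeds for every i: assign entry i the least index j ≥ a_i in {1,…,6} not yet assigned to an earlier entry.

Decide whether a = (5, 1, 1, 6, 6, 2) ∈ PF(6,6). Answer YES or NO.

Sorted: b = (1, 1, 2, 5, 6, 6).
  b_1=1 ≤ 1
  b_2=1 ≤ 2
  b_3=2 ≤ 3
  b_4=5 > 4
  fails at i=4 ⇒ NO

NO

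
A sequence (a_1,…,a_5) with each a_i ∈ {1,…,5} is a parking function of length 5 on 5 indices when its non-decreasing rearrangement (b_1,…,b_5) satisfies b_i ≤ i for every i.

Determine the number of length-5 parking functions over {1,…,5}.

1296

#PF = 1·6^4 = 1 · 1296 = 1296 (Konheim–Weiss)
E.g. (3,1,1,2,5) → sorted (1,1,2,3,5): b_i ≤ i ∀i, a PF.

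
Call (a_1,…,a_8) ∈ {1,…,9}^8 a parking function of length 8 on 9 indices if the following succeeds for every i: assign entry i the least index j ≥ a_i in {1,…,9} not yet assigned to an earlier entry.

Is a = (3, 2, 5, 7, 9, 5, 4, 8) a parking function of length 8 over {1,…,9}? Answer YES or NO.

Sorted: b = (2, 3, 4, 5, 5, 7, 8, 9).
  b_1=2 ≤ 2
  b_2=3 ≤ 3
  b_3=4 ≤ 4
  b_4=5 ≤ 5
  b_5=5 ≤ 6
  b_6=7 ≤ 7
  b_7=8 ≤ 8
  b_8=9 ≤ 9
All bounds hold ⇒ YES

YES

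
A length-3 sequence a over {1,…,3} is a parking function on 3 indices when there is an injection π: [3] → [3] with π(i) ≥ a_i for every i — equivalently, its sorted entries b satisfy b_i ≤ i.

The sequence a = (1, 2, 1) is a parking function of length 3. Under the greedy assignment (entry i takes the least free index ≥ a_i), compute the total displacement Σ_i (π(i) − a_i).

2

Σπ(i) = 1+…+3 = 6; Σa = 1+2+1 = 4; disp = 6−4 = 2.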